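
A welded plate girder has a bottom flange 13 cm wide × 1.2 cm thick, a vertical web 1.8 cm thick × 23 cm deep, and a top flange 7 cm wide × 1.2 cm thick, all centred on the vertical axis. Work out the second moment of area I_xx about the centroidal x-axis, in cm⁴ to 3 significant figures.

Break the section into simple shapes (no overlaps), measuring from the bottom-left corner of the bounding box.
Bottom plate: 13 × 1.2, A = 15.6 cm², y = 0.6 cm, Ī = 1.872 cm⁴.
Web plate: 1.8 × 23, A = 41.4 cm², y = 12.7 cm, Ī = 1825.1 cm⁴.
Top plate: 7 × 1.2, A = 8.4 cm², y = 24.8 cm, Ī = 1.008 cm⁴.
Centroid: ȳ = ΣA·y / ΣA = 11.368 cm.
Transfer each piece to the centroidal x-axis using Ī + A·d² with d = y − 11.368:
  bottom plate: d = -10.768 cm → contributes +1810.7 cm⁴
  web plate: d = 1.3321 cm → contributes +1898.5 cm⁴
  top plate: d = 13.432 cm → contributes +1516.5 cm⁴
Total I = 5225.7 cm⁴.

I_xx ≈ 5230 cm⁴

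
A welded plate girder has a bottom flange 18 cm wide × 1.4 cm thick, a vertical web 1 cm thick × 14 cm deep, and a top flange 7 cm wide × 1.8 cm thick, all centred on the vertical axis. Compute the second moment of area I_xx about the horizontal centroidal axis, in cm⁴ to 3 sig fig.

I_xx ≈ 2340 cm⁴

Decompose the section into non-overlapping parts with the origin at the bottom-left of its bounding rectangle.
Bottom plate: 18 × 1.4, A = 25.2 cm², y = 0.7 cm, Ī = 4.116 cm⁴.
Web plate: 1 × 14, A = 14 cm², y = 8.4 cm, Ī = 228.67 cm⁴.
Top plate: 7 × 1.8, A = 12.6 cm², y = 16.3 cm, Ī = 3.402 cm⁴.
Centroid: ȳ = ΣA·y / ΣA = 6.5757 cm.
Transfer each piece to the horizontal centroidal axis using Ī + A·d² with d = y − 6.5757:
  bottom plate: d = -5.8757 cm → contributes +874.11 cm⁴
  web plate: d = 1.8243 cm → contributes +275.26 cm⁴
  top plate: d = 9.7243 cm → contributes +1194.9 cm⁴
Total I = 2344.3 cm⁴.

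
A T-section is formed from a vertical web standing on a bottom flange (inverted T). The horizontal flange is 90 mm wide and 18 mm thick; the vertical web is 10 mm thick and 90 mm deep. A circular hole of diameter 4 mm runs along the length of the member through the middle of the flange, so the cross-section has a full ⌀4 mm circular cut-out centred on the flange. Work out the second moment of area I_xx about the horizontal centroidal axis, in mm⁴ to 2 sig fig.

I_xx ≈ 2.3 × 10⁶ mm⁴

Break the section into simple shapes (no overlaps), measuring from the bottom-left corner of the bounding box.
Flange: 90 × 18, A = 1 620 mm², y = 9 mm, Ī = 43 740 mm⁴.
Web: 10 × 90, A = 900 mm², y = 63 mm, Ī = 607 500 mm⁴.
Hole (subtracted): ⌀4, A = 12.57 mm², y = 9 mm, Ī = 12.57 mm⁴.
Centroid: ȳ = ΣA·y / ΣA = 28.38 mm.
Transfer each piece to the horizontal centroidal axis using Ī + A·d² with d = y − 28.38:
  flange: d = -19.38 mm → contributes +652 335 mm⁴
  web: d = 34.62 mm → contributes +1 686 042 mm⁴
  hole: d = -19.38 mm → contributes −4 733 mm⁴
Total I = 2 333 644 mm⁴.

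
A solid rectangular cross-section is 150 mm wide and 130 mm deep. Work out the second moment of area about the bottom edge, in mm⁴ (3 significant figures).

I_base ≈ 1.10 × 10⁸ mm⁴

The section: 150 × 130, A = 19 500 mm², y = 65 mm, Ī = 27 462 500 mm⁴.
Transfer it to a horizontal axis along the bottom face using Ī + A·d² with d = y − 0:
  the section: d = 65 mm → contributes +109 850 000 mm⁴
Total I = 109 850 000 mm⁴.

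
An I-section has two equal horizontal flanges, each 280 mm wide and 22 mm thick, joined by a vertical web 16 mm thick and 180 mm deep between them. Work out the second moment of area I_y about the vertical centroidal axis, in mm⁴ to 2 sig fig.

Break the section into simple shapes (no overlaps), measuring from the bottom-left corner of the bounding box.
Bottom flange: 280 × 22, A = 6 160 mm², x = 140 mm, Ī = 40 245 333 mm⁴.
Web: 16 × 180, A = 2 880 mm², x = 140 mm, Ī = 61 440 mm⁴.
Top flange: 280 × 22, A = 6 160 mm², x = 140 mm, Ī = 40 245 333 mm⁴.
By symmetry the centroid is at mid-width, x̄ = 140 mm.
All pieces are centred on the vertical centroidal axis, so I = ΣĪ = 80 552 107 mm⁴.

I_y ≈ 8.1 × 10⁷ mm⁴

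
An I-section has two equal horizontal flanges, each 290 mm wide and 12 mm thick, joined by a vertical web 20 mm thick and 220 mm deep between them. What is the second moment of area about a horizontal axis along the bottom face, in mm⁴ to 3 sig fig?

Break the section into simple shapes (no overlaps), measuring from the bottom-left corner of the bounding box.
Bottom flange: 290 × 12, A = 3 480 mm², y = 6 mm, Ī = 41 760 mm⁴.
Web: 20 × 220, A = 4 400 mm², y = 122 mm, Ī = 17 746 667 mm⁴.
Top flange: 290 × 12, A = 3 480 mm², y = 238 mm, Ī = 41 760 mm⁴.
Transfer each piece to a horizontal axis along the bottom face using Ī + A·d² with d = y − 0:
  bottom flange: d = 6 mm → contributes +167 040 mm⁴
  web: d = 122 mm → contributes +83 236 267 mm⁴
  top flange: d = 238 mm → contributes +197 162 880 mm⁴
Total I = 280 566 187 mm⁴.

I_base ≈ 2.81 × 10⁸ mm⁴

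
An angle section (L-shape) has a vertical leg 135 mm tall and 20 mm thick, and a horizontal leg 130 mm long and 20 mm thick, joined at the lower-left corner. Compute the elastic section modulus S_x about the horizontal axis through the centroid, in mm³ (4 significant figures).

Break the section into simple shapes (no overlaps), measuring from the bottom-left corner of the bounding box.
Vertical leg: 20 × 135, A = 2 700 mm², y = 67.5 mm, Ī = 4 100 625 mm⁴.
Horizontal leg (remainder): 110 × 20, A = 2 200 mm², y = 10 mm, Ī = 73333.3 mm⁴.
Centroid: ȳ = ΣA·y / ΣA = 41.6837 mm.
Transfer each piece to the horizontal axis through the centroid using Ī + A·d² with d = y − 41.6837:
  vertical leg: d = 25.8163 mm → contributes +5 900 128 mm⁴
  horizontal leg (remainder): d = -31.6837 mm → contributes +2 281 815 mm⁴
Total I = 8 181 943 mm⁴.
Extreme fibre distance c = 93.3163 mm; S = I/c = 87679.7 mm³.

S_x ≈ 8.768 × 10⁴ mm³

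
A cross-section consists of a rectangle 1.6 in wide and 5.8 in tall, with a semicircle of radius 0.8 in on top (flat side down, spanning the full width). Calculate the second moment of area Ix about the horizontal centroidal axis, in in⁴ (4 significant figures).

Break the section into simple shapes (no overlaps), measuring from the bottom-left corner of the bounding box.
Rectangular body: 1.6 × 5.8, A = 9.28 in², y = 2.9 in, Ī = 26.0149 in⁴.
Semicircular cap: semicircle r = 0.8, A = 1.00531 in², y = 6.13953 in, Ī = 0.0449565 in⁴.
Centroid: ȳ = ΣA·y / ΣA = 3.21664 in.
Transfer each piece to the horizontal centroidal axis using Ī + A·d² with d = y − 3.21664:
  rectangular body: d = -0.316639 in → contributes +26.9453 in⁴
  semicircular cap: d = 2.92289 in → contributes +8.63361 in⁴
Total I = 35.579 in⁴.

Ix ≈ 35.58 in⁴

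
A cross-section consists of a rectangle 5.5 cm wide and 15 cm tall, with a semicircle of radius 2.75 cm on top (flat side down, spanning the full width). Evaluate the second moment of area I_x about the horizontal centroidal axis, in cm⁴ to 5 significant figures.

I_x ≈ 2333.2 cm⁴

Break the section into simple shapes (no overlaps), measuring from the bottom-left corner of the bounding box.
Rectangular body: 5.5 × 15, A = 82.5 cm², y = 7.5 cm, Ī = 1546.875 cm⁴.
Semicircular cap: semicircle r = 2.75, A = 11.87915 cm², y = 16.16714 cm, Ī = 6.277155 cm⁴.
Centroid: ȳ = ΣA·y / ΣA = 8.5909 cm.
Transfer each piece to the horizontal centroidal axis using Ī + A·d² with d = y − 8.5909:
  rectangular body: d = -1.0909 cm → contributes +1645.055 cm⁴
  semicircular cap: d = 7.576237 cm → contributes +688.1326 cm⁴
Total I = 2333.188 cm⁴.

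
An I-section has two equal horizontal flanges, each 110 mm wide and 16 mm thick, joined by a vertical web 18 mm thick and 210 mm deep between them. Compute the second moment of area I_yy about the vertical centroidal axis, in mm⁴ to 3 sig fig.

Break the section into simple shapes (no overlaps), measuring from the bottom-left corner of the bounding box.
Bottom flange: 110 × 16, A = 1 760 mm², x = 55 mm, Ī = 1 774 667 mm⁴.
Web: 18 × 210, A = 3 780 mm², x = 55 mm, Ī = 102 060 mm⁴.
Top flange: 110 × 16, A = 1 760 mm², x = 55 mm, Ī = 1 774 667 mm⁴.
By symmetry the centroid is at mid-width, x̄ = 55 mm.
All pieces are centred on the vertical centroidal axis, so I = ΣĪ = 3 651 393 mm⁴.

I_yy ≈ 3.65 × 10⁶ mm⁴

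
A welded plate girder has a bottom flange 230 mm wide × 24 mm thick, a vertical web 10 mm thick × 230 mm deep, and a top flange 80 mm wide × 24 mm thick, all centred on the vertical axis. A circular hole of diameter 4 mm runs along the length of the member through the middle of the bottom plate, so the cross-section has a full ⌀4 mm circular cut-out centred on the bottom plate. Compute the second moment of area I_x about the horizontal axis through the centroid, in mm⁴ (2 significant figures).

I_x ≈ 1.1 × 10⁸ mm⁴

Break the section into simple shapes (no overlaps), measuring from the bottom-left corner of the bounding box.
Bottom plate: 230 × 24, A = 5 520 mm², y = 12 mm, Ī = 264 960 mm⁴.
Web plate: 10 × 230, A = 2 300 mm², y = 139 mm, Ī = 10 139 167 mm⁴.
Top plate: 80 × 24, A = 1 920 mm², y = 266 mm, Ī = 92 160 mm⁴.
Hole (subtracted): ⌀4, A = 12.57 mm², y = 12 mm, Ī = 12.57 mm⁴.
Centroid: ȳ = ΣA·y / ΣA = 92.16 mm.
Transfer each piece to the horizontal axis through the centroid using Ī + A·d² with d = y − 92.16:
  bottom plate: d = -80.16 mm → contributes +35 737 044 mm⁴
  web plate: d = 46.84 mm → contributes +15 184 693 mm⁴
  top plate: d = 173.8 mm → contributes +58 113 239 mm⁴
  hole: d = -80.16 mm → contributes −80 765 mm⁴
Total I = 108 954 211 mm⁴.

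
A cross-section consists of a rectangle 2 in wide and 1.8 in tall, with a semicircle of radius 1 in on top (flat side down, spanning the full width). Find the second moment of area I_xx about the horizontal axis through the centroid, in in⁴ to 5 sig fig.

Treat the section as a set of non-overlapping primitives; coordinates are from the bounding-box lower-left.
Rectangular body: 2 × 1.8, A = 3.6 in², y = 0.9 in, Ī = 0.972 in⁴.
Semicircular cap: semicircle r = 1, A = 1.570796 in², y = 2.224413 in, Ī = 0.109757 in⁴.
Centroid: ȳ = ΣA·y / ΣA = 1.302333 in.
Transfer each piece to the horizontal axis through the centroid using Ī + A·d² with d = y − 1.302333:
  rectangular body: d = -0.4023333 in → contributes +1.554739 in⁴
  semicircular cap: d = 0.9220799 in → contributes +1.445297 in⁴
Total I = 3.000037 in⁴.

I_xx ≈ 3.0000 in⁴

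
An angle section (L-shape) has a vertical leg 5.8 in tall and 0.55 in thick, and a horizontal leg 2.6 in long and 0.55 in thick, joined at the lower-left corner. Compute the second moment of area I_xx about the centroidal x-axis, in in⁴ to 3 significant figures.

Decompose the section into non-overlapping parts with the origin at the bottom-left of its bounding rectangle.
Vertical leg: 0.55 × 5.8, A = 3.19 in², y = 2.9 in, Ī = 8.9426 in⁴.
Horizontal leg (remainder): 2.05 × 0.55, A = 1.1275 in², y = 0.275 in, Ī = 0.028422 in⁴.
Centroid: ȳ = ΣA·y / ΣA = 2.2145 in.
Transfer each piece to the centroidal x-axis using Ī + A·d² with d = y − 2.2145:
  vertical leg: d = 0.68551 in → contributes +10.442 in⁴
  horizontal leg (remainder): d = -1.9395 in → contributes +4.2697 in⁴
Total I = 14.711 in⁴.

I_xx ≈ 14.7 in⁴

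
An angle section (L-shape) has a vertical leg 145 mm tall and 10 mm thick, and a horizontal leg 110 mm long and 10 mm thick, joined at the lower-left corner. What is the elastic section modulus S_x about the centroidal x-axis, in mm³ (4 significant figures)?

S_x ≈ 5.243 × 10⁴ mm³

Break the section into simple shapes (no overlaps), measuring from the bottom-left corner of the bounding box.
Vertical leg: 10 × 145, A = 1 450 mm², y = 72.5 mm, Ī = 2 540 521 mm⁴.
Horizontal leg (remainder): 100 × 10, A = 1 000 mm², y = 5 mm, Ī = 8333.33 mm⁴.
Centroid: ȳ = ΣA·y / ΣA = 44.949 mm.
Transfer each piece to the centroidal x-axis using Ī + A·d² with d = y − 44.949:
  vertical leg: d = 27.551 mm → contributes +3 641 156 mm⁴
  horizontal leg (remainder): d = -39.949 mm → contributes +1 604 254 mm⁴
Total I = 5 245 410 mm⁴.
Extreme fibre distance c = 100.051 mm; S = I/c = 52427.4 mm³.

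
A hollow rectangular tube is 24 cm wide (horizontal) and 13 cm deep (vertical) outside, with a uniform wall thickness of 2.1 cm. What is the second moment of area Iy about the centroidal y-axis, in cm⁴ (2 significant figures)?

Iy ≈ 9300 cm⁴

Treat the section as a set of non-overlapping primitives; coordinates are from the bounding-box lower-left.
Outer rectangle: 24 × 13, A = 312 cm², x = 12 cm, Ī = 14 976 cm⁴.
Inner void (subtracted): 19.8 × 8.8, A = 174.2 cm², x = 12 cm, Ī = 5 692 cm⁴.
By symmetry the centroid is at mid-width, x̄ = 12 cm.
All pieces are centred on the centroidal y-axis, so I = ΣĪ (holes subtracted) = 9 284 cm⁴.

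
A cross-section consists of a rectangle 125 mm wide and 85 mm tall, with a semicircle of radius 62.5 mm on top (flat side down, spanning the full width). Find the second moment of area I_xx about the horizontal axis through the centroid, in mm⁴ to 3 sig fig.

I_xx ≈ 2.66 × 10⁷ mm⁴

Decompose the section into non-overlapping parts with the origin at the bottom-left of its bounding rectangle.
Rectangular body: 125 × 85, A = 10 625 mm², y = 42.5 mm, Ī = 6 397 135 mm⁴.
Semicircular cap: semicircle r = 62.5, A = 6135.9 mm², y = 111.53 mm, Ī = 1 674 758 mm⁴.
Centroid: ȳ = ΣA·y / ΣA = 67.769 mm.
Transfer each piece to the horizontal axis through the centroid using Ī + A·d² with d = y − 67.769:
  rectangular body: d = -25.269 mm → contributes +13 181 608 mm⁴
  semicircular cap: d = 43.757 mm → contributes +13 422 790 mm⁴
Total I = 26 604 398 mm⁴.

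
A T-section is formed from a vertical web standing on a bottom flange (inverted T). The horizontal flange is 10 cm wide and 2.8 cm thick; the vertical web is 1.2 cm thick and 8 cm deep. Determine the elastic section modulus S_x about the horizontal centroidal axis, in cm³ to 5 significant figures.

S_x ≈ 34.652 cm³

Treat the section as a set of non-overlapping primitives; coordinates are from the bounding-box lower-left.
Flange: 10 × 2.8, A = 28 cm², y = 1.4 cm, Ī = 18.29333 cm⁴.
Web: 1.2 × 8, A = 9.6 cm², y = 6.8 cm, Ī = 51.2 cm⁴.
Centroid: ȳ = ΣA·y / ΣA = 2.778723 cm.
Transfer each piece to the horizontal centroidal axis using Ī + A·d² with d = y − 2.778723:
  flange: d = -1.378723 cm → contributes +71.51792 cm⁴
  web: d = 4.021277 cm → contributes +206.4384 cm⁴
Total I = 277.9563 cm⁴.
Extreme fibre distance c = 8.021277 cm; S = I/c = 34.65238 cm³.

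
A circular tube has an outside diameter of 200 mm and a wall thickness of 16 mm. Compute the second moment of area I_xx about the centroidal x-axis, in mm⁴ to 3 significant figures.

I_xx ≈ 3.94 × 10⁷ mm⁴

Treat the section as a set of non-overlapping primitives; coordinates are from the bounding-box lower-left.
Outer circle: ⌀200, A = 31 416 mm², y = 100 mm, Ī = 78 539 816 mm⁴.
Bore (subtracted): ⌀168, A = 22 167 mm², y = 100 mm, Ī = 39 102 725 mm⁴.
By symmetry the centroid is at mid-height, ȳ = 100 mm.
All pieces are centred on the centroidal x-axis, so I = ΣĪ (holes subtracted) = 39 437 091 mm⁴.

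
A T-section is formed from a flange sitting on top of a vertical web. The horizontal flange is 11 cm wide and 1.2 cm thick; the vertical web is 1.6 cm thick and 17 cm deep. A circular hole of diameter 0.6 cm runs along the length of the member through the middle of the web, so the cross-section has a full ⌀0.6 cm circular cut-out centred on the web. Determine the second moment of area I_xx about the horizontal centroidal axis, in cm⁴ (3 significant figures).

I_xx ≈ 1390 cm⁴

Decompose the section into non-overlapping parts with the origin at the bottom-left of its bounding rectangle.
Flange: 11 × 1.2, A = 13.2 cm², y = 17.6 cm, Ī = 1.584 cm⁴.
Web: 1.6 × 17, A = 27.2 cm², y = 8.5 cm, Ī = 655.07 cm⁴.
Hole (subtracted): ⌀0.6, A = 0.28274 cm², y = 8.5 cm, Ī = 0.0063617 cm⁴.
Centroid: ȳ = ΣA·y / ΣA = 11.494 cm.
Transfer each piece to the horizontal centroidal axis using Ī + A·d² with d = y − 11.494:
  flange: d = 6.1058 cm → contributes +493.69 cm⁴
  web: d = -2.9942 cm → contributes +898.92 cm⁴
  hole: d = -2.9942 cm → contributes −2.5413 cm⁴
Total I = 1390.1 cm⁴.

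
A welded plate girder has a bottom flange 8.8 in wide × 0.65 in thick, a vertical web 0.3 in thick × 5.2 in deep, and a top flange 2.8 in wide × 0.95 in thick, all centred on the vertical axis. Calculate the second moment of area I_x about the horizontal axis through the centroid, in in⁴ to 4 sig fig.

I_x ≈ 70.65 in⁴

Decompose the section into non-overlapping parts with the origin at the bottom-left of its bounding rectangle.
Bottom plate: 8.8 × 0.65, A = 5.72 in², y = 0.325 in, Ī = 0.201392 in⁴.
Web plate: 0.3 × 5.2, A = 1.56 in², y = 3.25 in, Ī = 3.5152 in⁴.
Top plate: 2.8 × 0.95, A = 2.66 in², y = 6.325 in, Ī = 0.200054 in⁴.
Centroid: ȳ = ΣA·y / ΣA = 2.38969 in.
Transfer each piece to the horizontal axis through the centroid using Ī + A·d² with d = y − 2.38969:
  bottom plate: d = -2.06469 in → contributes +24.5854 in⁴
  web plate: d = 0.860312 in → contributes +4.66981 in⁴
  top plate: d = 3.93531 in → contributes +41.3946 in⁴
Total I = 70.6498 in⁴.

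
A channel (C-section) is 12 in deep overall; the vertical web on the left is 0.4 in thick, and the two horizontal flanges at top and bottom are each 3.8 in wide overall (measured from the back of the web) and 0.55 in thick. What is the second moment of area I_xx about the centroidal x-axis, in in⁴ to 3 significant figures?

Split into non-overlapping primitives; take the origin at the lower-left of the bounding box.
Web: 0.4 × 12, A = 4.8 in², y = 6 in, Ī = 57.6 in⁴.
Top flange (beyond web): 3.4 × 0.55, A = 1.87 in², y = 11.725 in, Ī = 0.04714 in⁴.
Bottom flange (beyond web): 3.4 × 0.55, A = 1.87 in², y = 0.275 in, Ī = 0.04714 in⁴.
By symmetry the centroid is at mid-height, ȳ = 6 in.
Transfer each piece to the centroidal x-axis using Ī + A·d² with d = y − 6:
  web: d = 0 in → contributes +57.6 in⁴
  top flange (beyond web): d = 5.725 in → contributes +61.338 in⁴
  bottom flange (beyond web): d = -5.725 in → contributes +61.338 in⁴
Total I = 180.28 in⁴.

I_xx ≈ 180 in⁴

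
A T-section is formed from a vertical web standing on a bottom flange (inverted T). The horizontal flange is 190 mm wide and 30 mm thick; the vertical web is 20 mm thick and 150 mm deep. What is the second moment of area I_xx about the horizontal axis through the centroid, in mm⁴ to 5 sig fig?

I_xx ≈ 2.1973 × 10⁷ mm⁴

Decompose the section into non-overlapping parts with the origin at the bottom-left of its bounding rectangle.
Flange: 190 × 30, A = 5 700 mm², y = 15 mm, Ī = 427 500 mm⁴.
Web: 20 × 150, A = 3 000 mm², y = 105 mm, Ī = 5 625 000 mm⁴.
Centroid: ȳ = ΣA·y / ΣA = 46.03448 mm.
Transfer each piece to the horizontal axis through the centroid using Ī + A·d² with d = y − 46.03448:
  flange: d = -31.03448 mm → contributes +5 917 393 mm⁴
  web: d = 58.96552 mm → contributes +16 055 797 mm⁴
Total I = 21 973 190 mm⁴.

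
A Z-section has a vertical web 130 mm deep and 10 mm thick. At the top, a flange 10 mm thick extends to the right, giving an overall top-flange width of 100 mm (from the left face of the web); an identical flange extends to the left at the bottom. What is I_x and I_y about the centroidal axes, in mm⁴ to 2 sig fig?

I_x ≈ 8.3 × 10⁶ mm⁴, I_y ≈ 5.7 × 10⁶ mm⁴

Split into non-overlapping primitives; take the origin at the lower-left of the bounding box.
Web: 10 × 130, A = 1 300 mm², y = 65 mm, Ī = 1 830 833 mm⁴.
Top flange (beyond web): 90 × 10, A = 900 mm², y = 125 mm, Ī = 7 500 mm⁴.
Bottom flange (beyond web): 90 × 10, A = 900 mm², y = 5 mm, Ī = 7 500 mm⁴.
Centroid: ȳ = ΣA·y / ΣA = 65 mm.
Transfer each piece to the centroidal x-axis using Ī + A·d² with d = y − 65:
  web: d = 0 mm → contributes +1 830 833 mm⁴
  top flange (beyond web): d = 60 mm → contributes +3 247 500 mm⁴
  bottom flange (beyond web): d = -60 mm → contributes +3 247 500 mm⁴
Total I = 8 325 833 mm⁴.
For the y-axis: x̄ = 95 mm.
Repeating about the centroidal y-axis gives I_y = 5 725 833 mm⁴.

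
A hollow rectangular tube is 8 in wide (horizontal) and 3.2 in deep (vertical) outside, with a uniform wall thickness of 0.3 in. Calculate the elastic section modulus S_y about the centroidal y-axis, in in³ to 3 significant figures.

S_y ≈ 12.2 in³

Split into non-overlapping primitives; take the origin at the lower-left of the bounding box.
Outer rectangle: 8 × 3.2, A = 25.6 in², x = 4 in, Ī = 136.53 in⁴.
Inner void (subtracted): 7.4 × 2.6, A = 19.24 in², x = 4 in, Ī = 87.799 in⁴.
By symmetry the centroid is at mid-width, x̄ = 4 in.
All pieces are centred on the centroidal y-axis, so I = ΣĪ (holes subtracted) = 48.735 in⁴.
Extreme fibre distance c = 4 in; S = I/c = 12.184 in³.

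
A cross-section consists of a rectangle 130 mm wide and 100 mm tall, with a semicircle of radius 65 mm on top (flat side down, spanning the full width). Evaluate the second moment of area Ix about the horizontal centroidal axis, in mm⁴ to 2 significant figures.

Ix ≈ 3.9 × 10⁷ mm⁴

Split into non-overlapping primitives; take the origin at the lower-left of the bounding box.
Rectangular body: 130 × 100, A = 13 000 mm², y = 50 mm, Ī = 10 833 333 mm⁴.
Semicircular cap: semicircle r = 65, A = 6 637 mm², y = 127.6 mm, Ī = 1 959 230 mm⁴.
Centroid: ȳ = ΣA·y / ΣA = 76.22 mm.
Transfer each piece to the horizontal centroidal axis using Ī + A·d² with d = y − 76.22:
  rectangular body: d = -26.22 mm → contributes +19 772 142 mm⁴
  semicircular cap: d = 51.36 mm → contributes +19 468 837 mm⁴
Total I = 39 240 978 mm⁴.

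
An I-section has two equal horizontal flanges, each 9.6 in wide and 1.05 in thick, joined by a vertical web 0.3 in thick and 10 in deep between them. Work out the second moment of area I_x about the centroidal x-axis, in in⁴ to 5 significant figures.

I_x ≈ 642.25 in⁴

Treat the section as a set of non-overlapping primitives; coordinates are from the bounding-box lower-left.
Bottom flange: 9.6 × 1.05, A = 10.08 in², y = 0.525 in, Ī = 0.9261 in⁴.
Web: 0.3 × 10, A = 3 in², y = 6.05 in, Ī = 25 in⁴.
Top flange: 9.6 × 1.05, A = 10.08 in², y = 11.575 in, Ī = 0.9261 in⁴.
By symmetry the centroid is at mid-height, ȳ = 6.05 in.
Transfer each piece to the centroidal x-axis using Ī + A·d² with d = y − 6.05:
  bottom flange: d = -5.525 in → contributes +308.6244 in⁴
  web: d = 0 in → contributes +25 in⁴
  top flange: d = 5.525 in → contributes +308.6244 in⁴
Total I = 642.2488 in⁴.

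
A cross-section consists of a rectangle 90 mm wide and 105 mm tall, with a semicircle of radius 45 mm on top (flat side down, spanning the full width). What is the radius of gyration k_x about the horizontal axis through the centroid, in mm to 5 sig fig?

Decompose the section into non-overlapping parts with the origin at the bottom-left of its bounding rectangle.
Rectangular body: 90 × 105, A = 9 450 mm², y = 52.5 mm, Ī = 8 682 188 mm⁴.
Semicircular cap: semicircle r = 45, A = 3180.863 mm², y = 124.0986 mm, Ī = 450072.1 mm⁴.
Centroid: ȳ = ΣA·y / ΣA = 70.53086 mm.
Transfer each piece to the horizontal axis through the centroid using Ī + A·d² with d = y − 70.53086:
  rectangular body: d = -18.03086 mm → contributes +11 754 494 mm⁴
  semicircular cap: d = 53.56774 mm → contributes +9 577 565 mm⁴
Total I = 21 332 059 mm⁴.
Radius of gyration: k = √(I/A) = √(21 332 059 / 12630.86) = 41.09603 mm.

k_x ≈ 41.096 mm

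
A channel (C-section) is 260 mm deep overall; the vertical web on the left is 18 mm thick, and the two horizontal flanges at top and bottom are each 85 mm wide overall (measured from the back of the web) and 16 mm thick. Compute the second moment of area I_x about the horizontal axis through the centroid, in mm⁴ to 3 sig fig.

I_x ≈ 5.83 × 10⁷ mm⁴

Split into non-overlapping primitives; take the origin at the lower-left of the bounding box.
Web: 18 × 260, A = 4 680 mm², y = 130 mm, Ī = 26 364 000 mm⁴.
Top flange (beyond web): 67 × 16, A = 1 072 mm², y = 252 mm, Ī = 22 869 mm⁴.
Bottom flange (beyond web): 67 × 16, A = 1 072 mm², y = 8 mm, Ī = 22 869 mm⁴.
By symmetry the centroid is at mid-height, ȳ = 130 mm.
Transfer each piece to the horizontal axis through the centroid using Ī + A·d² with d = y − 130:
  web: d = 0 mm → contributes +26 364 000 mm⁴
  top flange (beyond web): d = 122 mm → contributes +15 978 517 mm⁴
  bottom flange (beyond web): d = -122 mm → contributes +15 978 517 mm⁴
Total I = 58 321 035 mm⁴.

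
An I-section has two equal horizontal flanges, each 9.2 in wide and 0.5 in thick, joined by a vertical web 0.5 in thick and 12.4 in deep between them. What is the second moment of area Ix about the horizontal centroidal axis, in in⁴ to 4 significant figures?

Decompose the section into non-overlapping parts with the origin at the bottom-left of its bounding rectangle.
Bottom flange: 9.2 × 0.5, A = 4.6 in², y = 0.25 in, Ī = 0.0958333 in⁴.
Web: 0.5 × 12.4, A = 6.2 in², y = 6.7 in, Ī = 79.4427 in⁴.
Top flange: 9.2 × 0.5, A = 4.6 in², y = 13.15 in, Ī = 0.0958333 in⁴.
By symmetry the centroid is at mid-height, ȳ = 6.7 in.
Transfer each piece to the horizontal centroidal axis using Ī + A·d² with d = y − 6.7:
  bottom flange: d = -6.45 in → contributes +191.467 in⁴
  web: d = 0 in → contributes +79.4427 in⁴
  top flange: d = 6.45 in → contributes +191.467 in⁴
Total I = 462.377 in⁴.

Ix ≈ 462.4 in⁴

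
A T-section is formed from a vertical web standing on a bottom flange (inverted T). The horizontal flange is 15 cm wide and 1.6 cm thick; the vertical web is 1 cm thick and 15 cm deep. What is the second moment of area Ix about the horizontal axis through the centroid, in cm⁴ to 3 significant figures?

Ix ≈ 922 cm⁴

Break the section into simple shapes (no overlaps), measuring from the bottom-left corner of the bounding box.
Flange: 15 × 1.6, A = 24 cm², y = 0.8 cm, Ī = 5.12 cm⁴.
Web: 1 × 15, A = 15 cm², y = 9.1 cm, Ī = 281.25 cm⁴.
Centroid: ȳ = ΣA·y / ΣA = 3.9923 cm.
Transfer each piece to the horizontal axis through the centroid using Ī + A·d² with d = y − 3.9923:
  flange: d = -3.1923 cm → contributes +249.7 cm⁴
  web: d = 5.1077 cm → contributes +672.58 cm⁴
Total I = 922.28 cm⁴.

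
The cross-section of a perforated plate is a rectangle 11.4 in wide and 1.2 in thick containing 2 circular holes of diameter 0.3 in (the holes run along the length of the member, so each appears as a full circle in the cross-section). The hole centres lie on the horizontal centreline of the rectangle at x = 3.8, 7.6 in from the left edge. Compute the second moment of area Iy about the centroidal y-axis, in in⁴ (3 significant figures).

Iy ≈ 148 in⁴

Treat the section as a set of non-overlapping primitives; coordinates are from the bounding-box lower-left.
Plate: 11.4 × 1.2, A = 13.68 in², x = 5.7 in, Ī = 148.15 in⁴.
Hole 1 (subtracted): ⌀0.3, A = 0.070686 in², x = 3.8 in, Ī = 0.00039761 in⁴.
Hole 2 (subtracted): ⌀0.3, A = 0.070686 in², x = 7.6 in, Ī = 0.00039761 in⁴.
By symmetry the centroid is at mid-width, x̄ = 5.7 in.
Transfer each piece to the centroidal y-axis using Ī + A·d² with d = x − 5.7:
  plate: d = 0 in → contributes +148.15 in⁴
  hole 1: d = -1.9 in → contributes −0.25557 in⁴
  hole 2: d = 1.9 in → contributes −0.25557 in⁴
Total I = 147.64 in⁴.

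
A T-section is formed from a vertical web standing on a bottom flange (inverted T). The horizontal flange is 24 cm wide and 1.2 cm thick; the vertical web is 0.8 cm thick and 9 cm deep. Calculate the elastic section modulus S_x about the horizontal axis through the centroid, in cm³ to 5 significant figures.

S_x ≈ 23.528 cm³

Split into non-overlapping primitives; take the origin at the lower-left of the bounding box.
Flange: 24 × 1.2, A = 28.8 cm², y = 0.6 cm, Ī = 3.456 cm⁴.
Web: 0.8 × 9, A = 7.2 cm², y = 5.7 cm, Ī = 48.6 cm⁴.
Centroid: ȳ = ΣA·y / ΣA = 1.62 cm.
Transfer each piece to the horizontal axis through the centroid using Ī + A·d² with d = y − 1.62:
  flange: d = -1.02 cm → contributes +33.41952 cm⁴
  web: d = 4.08 cm → contributes +168.4541 cm⁴
Total I = 201.8736 cm⁴.
Extreme fibre distance c = 8.58 cm; S = I/c = 23.52839 cm³.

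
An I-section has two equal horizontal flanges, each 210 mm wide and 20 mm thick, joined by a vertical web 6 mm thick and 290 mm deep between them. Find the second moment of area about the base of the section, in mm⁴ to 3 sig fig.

Split into non-overlapping primitives; take the origin at the lower-left of the bounding box.
Bottom flange: 210 × 20, A = 4 200 mm², y = 10 mm, Ī = 140 000 mm⁴.
Web: 6 × 290, A = 1 740 mm², y = 165 mm, Ī = 12 194 500 mm⁴.
Top flange: 210 × 20, A = 4 200 mm², y = 320 mm, Ī = 140 000 mm⁴.
Transfer each piece to the base of the section using Ī + A·d² with d = y − 0:
  bottom flange: d = 10 mm → contributes +560 000 mm⁴
  web: d = 165 mm → contributes +59 566 000 mm⁴
  top flange: d = 320 mm → contributes +430 220 000 mm⁴
Total I = 490 346 000 mm⁴.

I_base ≈ 4.90 × 10⁸ mm⁴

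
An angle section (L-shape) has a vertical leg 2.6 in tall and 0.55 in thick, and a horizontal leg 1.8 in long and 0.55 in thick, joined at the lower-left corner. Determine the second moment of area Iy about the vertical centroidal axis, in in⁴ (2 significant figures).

Iy ≈ 0.50 in⁴

Decompose the section into non-overlapping parts with the origin at the bottom-left of its bounding rectangle.
Vertical leg: 0.55 × 2.6, A = 1.43 in², x = 0.275 in, Ī = 0.03605 in⁴.
Horizontal leg (remainder): 1.25 × 0.55, A = 0.6875 in², x = 1.175 in, Ī = 0.08952 in⁴.
Centroid: x̄ = ΣA·x / ΣA = 0.5672 in.
Transfer each piece to the vertical centroidal axis using Ī + A·d² with d = x − 0.5672:
  vertical leg: d = -0.2922 in → contributes +0.1581 in⁴
  horizontal leg (remainder): d = 0.6078 in → contributes +0.3435 in⁴
Total I = 0.5016 in⁴.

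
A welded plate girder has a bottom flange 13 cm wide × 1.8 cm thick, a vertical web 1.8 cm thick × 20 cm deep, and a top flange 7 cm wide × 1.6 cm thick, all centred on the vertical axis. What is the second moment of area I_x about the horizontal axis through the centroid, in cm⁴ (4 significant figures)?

I_x ≈ 5041 cm⁴

Split into non-overlapping primitives; take the origin at the lower-left of the bounding box.
Bottom plate: 13 × 1.8, A = 23.4 cm², y = 0.9 cm, Ī = 6.318 cm⁴.
Web plate: 1.8 × 20, A = 36 cm², y = 11.8 cm, Ī = 1 200 cm⁴.
Top plate: 7 × 1.6, A = 11.2 cm², y = 22.6 cm, Ī = 2.38933 cm⁴.
Centroid: ȳ = ΣA·y / ΣA = 9.90057 cm.
Transfer each piece to the horizontal axis through the centroid using Ī + A·d² with d = y − 9.90057:
  bottom plate: d = -9.00057 cm → contributes +1901.96 cm⁴
  web plate: d = 1.89943 cm → contributes +1329.88 cm⁴
  top plate: d = 12.6994 cm → contributes +1808.68 cm⁴
Total I = 5040.52 cm⁴.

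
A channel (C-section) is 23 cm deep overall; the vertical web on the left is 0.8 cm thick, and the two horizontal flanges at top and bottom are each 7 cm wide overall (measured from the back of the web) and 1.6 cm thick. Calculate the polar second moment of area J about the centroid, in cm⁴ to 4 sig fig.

J ≈ 3268 cm⁴

Break the section into simple shapes (no overlaps), measuring from the bottom-left corner of the bounding box.
Web: 0.8 × 23, A = 18.4 cm², y = 11.5 cm, Ī = 811.133 cm⁴.
Top flange (beyond web): 6.2 × 1.6, A = 9.92 cm², y = 22.2 cm, Ī = 2.11627 cm⁴.
Bottom flange (beyond web): 6.2 × 1.6, A = 9.92 cm², y = 0.8 cm, Ī = 2.11627 cm⁴.
By symmetry the centroid is at mid-height, ȳ = 11.5 cm.
Transfer each piece to the centroidal x-axis using Ī + A·d² with d = y − 11.5:
  web: d = 0 cm → contributes +811.133 cm⁴
  top flange (beyond web): d = 10.7 cm → contributes +1137.86 cm⁴
  bottom flange (beyond web): d = -10.7 cm → contributes +1137.86 cm⁴
Total I = 3086.85 cm⁴.
For the y-axis: x̄ = 2.2159 cm.
Repeating about the centroidal y-axis gives I_y = 181.479 cm⁴.
Polar second moment: J = I_x + I_y = 3268.33 cm⁴.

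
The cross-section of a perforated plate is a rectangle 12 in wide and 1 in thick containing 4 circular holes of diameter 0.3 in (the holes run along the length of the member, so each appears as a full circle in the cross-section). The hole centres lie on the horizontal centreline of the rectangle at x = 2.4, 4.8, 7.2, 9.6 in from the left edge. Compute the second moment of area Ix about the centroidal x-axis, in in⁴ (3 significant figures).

Break the section into simple shapes (no overlaps), measuring from the bottom-left corner of the bounding box.
Plate: 12 × 1, A = 12 in², y = 0.5 in, Ī = 1 in⁴.
Hole 1 (subtracted): ⌀0.3, A = 0.070686 in², y = 0.5 in, Ī = 0.00039761 in⁴.
Hole 2 (subtracted): ⌀0.3, A = 0.070686 in², y = 0.5 in, Ī = 0.00039761 in⁴.
Hole 3 (subtracted): ⌀0.3, A = 0.070686 in², y = 0.5 in, Ī = 0.00039761 in⁴.
Hole 4 (subtracted): ⌀0.3, A = 0.070686 in², y = 0.5 in, Ī = 0.00039761 in⁴.
By symmetry the centroid is at mid-height, ȳ = 0.5 in.
All pieces are centred on the centroidal x-axis, so I = ΣĪ (holes subtracted) = 0.99841 in⁴.

Ix ≈ 0.998 in⁴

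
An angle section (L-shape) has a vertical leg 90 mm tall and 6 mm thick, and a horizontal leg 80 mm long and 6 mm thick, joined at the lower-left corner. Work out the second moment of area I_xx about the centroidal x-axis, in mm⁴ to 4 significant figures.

I_xx ≈ 7.956 × 10⁵ mm⁴

Decompose the section into non-overlapping parts with the origin at the bottom-left of its bounding rectangle.
Vertical leg: 6 × 90, A = 540 mm², y = 45 mm, Ī = 364 500 mm⁴.
Horizontal leg (remainder): 74 × 6, A = 444 mm², y = 3 mm, Ī = 1 332 mm⁴.
Centroid: ȳ = ΣA·y / ΣA = 26.0488 mm.
Transfer each piece to the centroidal x-axis using Ī + A·d² with d = y − 26.0488:
  vertical leg: d = 18.9512 mm → contributes +558 440 mm⁴
  horizontal leg (remainder): d = -23.0488 mm → contributes +237 205 mm⁴
Total I = 795 646 mm⁴.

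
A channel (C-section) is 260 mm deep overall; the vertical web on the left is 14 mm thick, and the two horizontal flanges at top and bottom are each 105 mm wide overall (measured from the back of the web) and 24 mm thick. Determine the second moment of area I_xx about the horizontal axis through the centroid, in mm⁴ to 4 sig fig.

Treat the section as a set of non-overlapping primitives; coordinates are from the bounding-box lower-left.
Web: 14 × 260, A = 3 640 mm², y = 130 mm, Ī = 20 505 333 mm⁴.
Top flange (beyond web): 91 × 24, A = 2 184 mm², y = 248 mm, Ī = 104 832 mm⁴.
Bottom flange (beyond web): 91 × 24, A = 2 184 mm², y = 12 mm, Ī = 104 832 mm⁴.
By symmetry the centroid is at mid-height, ȳ = 130 mm.
Transfer each piece to the horizontal axis through the centroid using Ī + A·d² with d = y − 130:
  web: d = 0 mm → contributes +20 505 333 mm⁴
  top flange (beyond web): d = 118 mm → contributes +30 514 848 mm⁴
  bottom flange (beyond web): d = -118 mm → contributes +30 514 848 mm⁴
Total I = 81 535 029 mm⁴.

I_xx ≈ 8.154 × 10⁷ mm⁴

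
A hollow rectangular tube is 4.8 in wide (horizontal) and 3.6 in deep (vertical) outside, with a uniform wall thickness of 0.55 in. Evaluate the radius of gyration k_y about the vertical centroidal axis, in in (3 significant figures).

Break the section into simple shapes (no overlaps), measuring from the bottom-left corner of the bounding box.
Outer rectangle: 4.8 × 3.6, A = 17.28 in², x = 2.4 in, Ī = 33.178 in⁴.
Inner void (subtracted): 3.7 × 2.5, A = 9.25 in², x = 2.4 in, Ī = 10.553 in⁴.
By symmetry the centroid is at mid-width, x̄ = 2.4 in.
All pieces are centred on the vertical centroidal axis, so I = ΣĪ (holes subtracted) = 22.625 in⁴.
Radius of gyration: k = √(I/A) = √(22.625 / 8.03) = 1.6786 in.

k_y ≈ 1.68 in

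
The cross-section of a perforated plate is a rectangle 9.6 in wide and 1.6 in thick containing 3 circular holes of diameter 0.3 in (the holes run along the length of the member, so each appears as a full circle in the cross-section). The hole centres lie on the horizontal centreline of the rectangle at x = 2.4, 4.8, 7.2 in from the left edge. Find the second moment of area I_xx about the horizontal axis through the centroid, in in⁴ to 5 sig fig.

Split into non-overlapping primitives; take the origin at the lower-left of the bounding box.
Plate: 9.6 × 1.6, A = 15.36 in², y = 0.8 in, Ī = 3.2768 in⁴.
Hole 1 (subtracted): ⌀0.3, A = 0.07068583 in², y = 0.8 in, Ī = 0.0003976078 in⁴.
Hole 2 (subtracted): ⌀0.3, A = 0.07068583 in², y = 0.8 in, Ī = 0.0003976078 in⁴.
Hole 3 (subtracted): ⌀0.3, A = 0.07068583 in², y = 0.8 in, Ī = 0.0003976078 in⁴.
By symmetry the centroid is at mid-height, ȳ = 0.8 in.
All pieces are centred on the horizontal axis through the centroid, so I = ΣĪ (holes subtracted) = 3.275607 in⁴.

I_xx ≈ 3.2756 in⁴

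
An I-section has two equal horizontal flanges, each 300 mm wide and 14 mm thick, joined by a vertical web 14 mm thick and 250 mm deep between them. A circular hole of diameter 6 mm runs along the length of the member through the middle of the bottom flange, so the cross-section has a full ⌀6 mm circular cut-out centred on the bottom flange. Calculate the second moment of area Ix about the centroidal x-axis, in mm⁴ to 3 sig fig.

Ix ≈ 1.64 × 10⁸ mm⁴

Decompose the section into non-overlapping parts with the origin at the bottom-left of its bounding rectangle.
Bottom flange: 300 × 14, A = 4 200 mm², y = 7 mm, Ī = 68 600 mm⁴.
Web: 14 × 250, A = 3 500 mm², y = 139 mm, Ī = 18 229 167 mm⁴.
Top flange: 300 × 14, A = 4 200 mm², y = 271 mm, Ī = 68 600 mm⁴.
Hole (subtracted): ⌀6, A = 28.274 mm², y = 7 mm, Ī = 63.617 mm⁴.
Centroid: ȳ = ΣA·y / ΣA = 139.31 mm.
Transfer each piece to the centroidal x-axis using Ī + A·d² with d = y − 139.31:
  bottom flange: d = -132.31 mm → contributes +73 598 398 mm⁴
  web: d = -0.31438 mm → contributes +18 229 513 mm⁴
  top flange: d = 131.69 mm → contributes +72 901 233 mm⁴
  hole: d = -132.31 mm → contributes −495 065 mm⁴
Total I = 164 234 078 mm⁴.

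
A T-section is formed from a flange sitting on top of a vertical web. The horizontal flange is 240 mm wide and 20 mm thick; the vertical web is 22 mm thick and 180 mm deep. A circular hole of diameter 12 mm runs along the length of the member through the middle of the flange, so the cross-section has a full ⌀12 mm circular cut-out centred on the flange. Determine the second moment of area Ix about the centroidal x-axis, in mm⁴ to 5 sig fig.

Ix ≈ 3.2315 × 10⁷ mm⁴

Split into non-overlapping primitives; take the origin at the lower-left of the bounding box.
Flange: 240 × 20, A = 4 800 mm², y = 190 mm, Ī = 160 000 mm⁴.
Web: 22 × 180, A = 3 960 mm², y = 90 mm, Ī = 10 692 000 mm⁴.
Hole (subtracted): ⌀12, A = 113.0973 mm², y = 190 mm, Ī = 1017.876 mm⁴.
Centroid: ȳ = ΣA·y / ΣA = 144.2033 mm.
Transfer each piece to the centroidal x-axis using Ī + A·d² with d = y − 144.2033:
  flange: d = 45.79675 mm → contributes +10 227 241 mm⁴
  web: d = -54.20325 mm → contributes +22 326 452 mm⁴
  hole: d = 45.79675 mm → contributes −238221.7 mm⁴
Total I = 32 315 471 mm⁴.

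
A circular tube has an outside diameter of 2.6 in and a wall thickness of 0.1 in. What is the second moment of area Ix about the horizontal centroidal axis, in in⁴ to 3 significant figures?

Split into non-overlapping primitives; take the origin at the lower-left of the bounding box.
Outer circle: ⌀2.6, A = 5.3093 in², y = 1.3 in, Ī = 2.2432 in⁴.
Bore (subtracted): ⌀2.4, A = 4.5239 in², y = 1.3 in, Ī = 1.6286 in⁴.
By symmetry the centroid is at mid-height, ȳ = 1.3 in.
All pieces are centred on the horizontal centroidal axis, so I = ΣĪ (holes subtracted) = 0.61457 in⁴.

Ix ≈ 0.615 in⁴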